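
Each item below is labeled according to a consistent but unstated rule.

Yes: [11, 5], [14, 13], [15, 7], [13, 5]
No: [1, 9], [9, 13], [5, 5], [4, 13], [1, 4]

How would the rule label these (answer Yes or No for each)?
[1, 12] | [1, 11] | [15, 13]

No, No, Yes

The common property of the 'Yes' items is: first > second. No 'No' item has it.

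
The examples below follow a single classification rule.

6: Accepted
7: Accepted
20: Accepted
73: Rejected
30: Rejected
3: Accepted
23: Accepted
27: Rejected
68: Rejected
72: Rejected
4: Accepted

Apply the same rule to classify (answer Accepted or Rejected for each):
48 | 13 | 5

Rejected, Accepted, Accepted

The distinguishing property — at most 23 — holds for all the 'Accepted' cases and none of the 'Rejected' cases.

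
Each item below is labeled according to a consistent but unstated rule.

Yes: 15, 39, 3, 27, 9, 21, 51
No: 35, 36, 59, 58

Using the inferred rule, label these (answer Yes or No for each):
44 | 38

No, No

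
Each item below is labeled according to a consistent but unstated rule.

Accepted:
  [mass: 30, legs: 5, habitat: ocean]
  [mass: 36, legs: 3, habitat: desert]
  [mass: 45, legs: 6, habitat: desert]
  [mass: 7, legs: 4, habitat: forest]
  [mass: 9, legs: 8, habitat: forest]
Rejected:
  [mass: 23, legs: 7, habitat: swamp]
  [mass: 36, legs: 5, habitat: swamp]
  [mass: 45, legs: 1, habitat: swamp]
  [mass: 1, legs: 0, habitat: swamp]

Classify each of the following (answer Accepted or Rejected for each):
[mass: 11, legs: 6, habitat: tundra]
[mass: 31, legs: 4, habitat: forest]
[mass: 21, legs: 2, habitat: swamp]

All 'Accepted' examples share one property — habitat is not swamp — and every 'Rejected' example lacks it.
[mass: 11, legs: 6, habitat: tundra]: habitat is tundra, checks out → Accepted.
[mass: 31, legs: 4, habitat: forest]: habitat is forest, checks out → Accepted.
[mass: 21, legs: 2, habitat: swamp]: habitat is swamp, doesn't match → Rejected.

Accepted, Accepted, Rejected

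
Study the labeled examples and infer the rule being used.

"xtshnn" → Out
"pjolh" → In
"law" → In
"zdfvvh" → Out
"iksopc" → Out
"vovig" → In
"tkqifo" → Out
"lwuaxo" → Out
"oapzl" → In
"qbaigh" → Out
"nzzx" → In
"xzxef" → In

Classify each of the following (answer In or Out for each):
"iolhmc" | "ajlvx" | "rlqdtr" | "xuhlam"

Out, In, Out, Out

Rule: length ≤ 5. This holds for each 'In' example and fails for each 'Out' one.
"iolhmc" — length 6, hence Out.
"ajlvx" — length 5, hence In.
"rlqdtr" — length 6, hence Out.
"xuhlam" — length 6, hence Out.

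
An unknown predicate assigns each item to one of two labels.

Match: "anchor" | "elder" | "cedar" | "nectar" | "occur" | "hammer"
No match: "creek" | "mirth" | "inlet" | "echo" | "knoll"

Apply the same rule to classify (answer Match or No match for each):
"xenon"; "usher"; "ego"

The rule appears to be: ends with 'r'.
"xenon": ends with 'n' — fails the rule, so No match. "usher": ends with 'r' — passes, so Match. "ego": ends with 'o' — fails the rule, so No match.

No match, Match, No match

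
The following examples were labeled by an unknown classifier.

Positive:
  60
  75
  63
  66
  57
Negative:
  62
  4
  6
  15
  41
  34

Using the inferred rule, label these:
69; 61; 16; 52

The classifier is using: multiple of 3 AND at least 34.

Positive, Negative, Negative, Negative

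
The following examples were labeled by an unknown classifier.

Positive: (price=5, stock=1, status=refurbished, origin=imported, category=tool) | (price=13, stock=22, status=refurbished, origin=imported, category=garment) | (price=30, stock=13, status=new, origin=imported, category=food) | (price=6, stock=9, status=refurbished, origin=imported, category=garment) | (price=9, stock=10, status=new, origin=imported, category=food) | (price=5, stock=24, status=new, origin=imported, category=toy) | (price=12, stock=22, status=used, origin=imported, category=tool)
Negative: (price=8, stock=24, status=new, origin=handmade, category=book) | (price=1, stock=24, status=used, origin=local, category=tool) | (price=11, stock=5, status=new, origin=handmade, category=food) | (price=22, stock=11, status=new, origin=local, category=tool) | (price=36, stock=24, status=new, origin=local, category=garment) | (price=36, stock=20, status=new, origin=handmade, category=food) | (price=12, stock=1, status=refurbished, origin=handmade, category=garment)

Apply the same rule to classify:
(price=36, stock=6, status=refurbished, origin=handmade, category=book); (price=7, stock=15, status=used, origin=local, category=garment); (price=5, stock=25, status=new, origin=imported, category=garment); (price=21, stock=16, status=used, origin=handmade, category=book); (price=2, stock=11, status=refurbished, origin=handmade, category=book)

Negative, Negative, Positive, Negative, Negative

The simplest hypothesis consistent with all the labels is: origin is imported.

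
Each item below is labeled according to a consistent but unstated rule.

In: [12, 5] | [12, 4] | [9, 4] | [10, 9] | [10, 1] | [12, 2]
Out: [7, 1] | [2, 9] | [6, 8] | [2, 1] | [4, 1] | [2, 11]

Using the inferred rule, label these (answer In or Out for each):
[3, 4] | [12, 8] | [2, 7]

All 'In' examples share one property — first ≥ 8 — and every 'Out' example lacks it.
[3, 4]: Out (first 3).
[12, 8]: In (first 12).
[2, 7]: Out (first 2).

Out, In, Out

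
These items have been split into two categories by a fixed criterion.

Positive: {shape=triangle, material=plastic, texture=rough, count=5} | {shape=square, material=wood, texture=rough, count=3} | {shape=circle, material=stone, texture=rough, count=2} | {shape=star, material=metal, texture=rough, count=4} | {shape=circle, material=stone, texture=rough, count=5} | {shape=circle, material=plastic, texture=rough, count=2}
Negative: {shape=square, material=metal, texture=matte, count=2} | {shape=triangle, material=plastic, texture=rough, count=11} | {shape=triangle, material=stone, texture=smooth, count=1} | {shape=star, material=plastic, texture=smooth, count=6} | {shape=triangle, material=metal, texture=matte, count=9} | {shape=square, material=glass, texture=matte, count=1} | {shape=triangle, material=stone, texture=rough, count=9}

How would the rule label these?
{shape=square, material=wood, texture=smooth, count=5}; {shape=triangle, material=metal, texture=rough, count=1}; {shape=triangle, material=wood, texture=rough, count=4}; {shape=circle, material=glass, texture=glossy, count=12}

Negative, Positive, Positive, Negative

Every 'Positive' example satisfies: texture is rough AND count ≤ 5. None of the 'Negative' examples do.
{shape=square, material=wood, texture=smooth, count=5}: Negative (texture is smooth, count = 5). {shape=triangle, material=metal, texture=rough, count=1}: Positive (texture is rough, count = 1). {shape=triangle, material=wood, texture=rough, count=4}: Positive (texture is rough, count = 4). {shape=circle, material=glass, texture=glossy, count=12}: Negative (texture is glossy, count = 12).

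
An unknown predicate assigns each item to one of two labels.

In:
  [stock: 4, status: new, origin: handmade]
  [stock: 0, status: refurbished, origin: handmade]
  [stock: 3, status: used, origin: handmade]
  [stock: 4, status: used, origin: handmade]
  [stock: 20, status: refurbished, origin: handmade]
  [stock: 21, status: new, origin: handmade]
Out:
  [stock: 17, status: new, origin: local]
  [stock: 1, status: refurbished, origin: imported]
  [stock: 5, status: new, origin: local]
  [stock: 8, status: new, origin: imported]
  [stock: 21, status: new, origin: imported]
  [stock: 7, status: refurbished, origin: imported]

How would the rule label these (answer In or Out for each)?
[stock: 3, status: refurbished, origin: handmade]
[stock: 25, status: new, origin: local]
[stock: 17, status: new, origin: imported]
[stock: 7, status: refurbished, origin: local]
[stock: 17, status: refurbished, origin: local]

In, Out, Out, Out, Out

The simplest hypothesis consistent with all the labels is: origin is handmade.
In: [stock: 3, status: refurbished, origin: handmade], since origin is handmade. Out: [stock: 25, status: new, origin: local], since origin is local. Out: [stock: 17, status: new, origin: imported], since origin is imported. Out: [stock: 7, status: refurbished, origin: local], since origin is local. Out: [stock: 17, status: refurbished, origin: local], since origin is local.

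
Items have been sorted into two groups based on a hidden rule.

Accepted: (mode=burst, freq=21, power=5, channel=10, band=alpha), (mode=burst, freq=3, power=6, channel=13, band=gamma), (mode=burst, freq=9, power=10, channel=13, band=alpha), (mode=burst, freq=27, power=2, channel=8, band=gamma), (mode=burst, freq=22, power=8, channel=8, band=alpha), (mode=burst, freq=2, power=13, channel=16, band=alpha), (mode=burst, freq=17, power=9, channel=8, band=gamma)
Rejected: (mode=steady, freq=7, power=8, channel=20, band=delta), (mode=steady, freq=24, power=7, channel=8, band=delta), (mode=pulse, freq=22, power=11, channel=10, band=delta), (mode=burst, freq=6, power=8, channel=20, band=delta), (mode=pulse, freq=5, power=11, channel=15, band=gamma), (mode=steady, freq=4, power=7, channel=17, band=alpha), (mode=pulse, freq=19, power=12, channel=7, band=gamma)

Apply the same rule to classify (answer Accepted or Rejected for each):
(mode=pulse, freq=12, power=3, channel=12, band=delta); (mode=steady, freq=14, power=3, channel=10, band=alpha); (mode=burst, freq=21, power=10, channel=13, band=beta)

The distinguishing property — mode is burst AND channel ≤ 16 — holds for all the 'Accepted' cases and none of the 'Rejected' cases.
(mode=pulse, freq=12, power=3, channel=12, band=delta) — mode is pulse, channel = 12, hence Rejected.
(mode=steady, freq=14, power=3, channel=10, band=alpha) — mode is steady, channel = 10, hence Rejected.
(mode=burst, freq=21, power=10, channel=13, band=beta) — mode is burst, channel = 13, hence Accepted.

Rejected, Rejected, Accepted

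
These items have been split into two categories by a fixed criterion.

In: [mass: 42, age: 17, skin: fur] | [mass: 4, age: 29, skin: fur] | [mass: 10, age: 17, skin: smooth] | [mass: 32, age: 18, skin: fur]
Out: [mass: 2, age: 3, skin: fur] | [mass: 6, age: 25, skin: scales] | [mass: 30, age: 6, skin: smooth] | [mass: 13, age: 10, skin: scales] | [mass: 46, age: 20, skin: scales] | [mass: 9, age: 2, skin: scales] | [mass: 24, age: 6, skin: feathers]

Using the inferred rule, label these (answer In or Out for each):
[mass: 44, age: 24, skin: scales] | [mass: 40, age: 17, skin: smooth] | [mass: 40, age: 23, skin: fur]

Out, In, In

All 'In' examples share one property — skin is not scales AND age ≥ 10 — and every 'Out' example lacks it.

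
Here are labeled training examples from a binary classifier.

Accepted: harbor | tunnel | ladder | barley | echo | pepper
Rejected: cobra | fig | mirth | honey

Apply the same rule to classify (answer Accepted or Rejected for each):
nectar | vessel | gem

Accepted, Accepted, Rejected

All 'Accepted' examples share one property — even length — and every 'Rejected' example lacks it.
Accepted: nectar, since length 6.
Accepted: vessel, since length 6.
Rejected: gem, since length 3.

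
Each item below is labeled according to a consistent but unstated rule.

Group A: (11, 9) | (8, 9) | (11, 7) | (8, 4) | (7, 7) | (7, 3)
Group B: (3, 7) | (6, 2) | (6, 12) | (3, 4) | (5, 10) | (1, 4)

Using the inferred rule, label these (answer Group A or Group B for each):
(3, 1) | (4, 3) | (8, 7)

Group B, Group B, Group A

The common property of the 'Group A' items is: first ≥ 7. No 'Group B' item has it.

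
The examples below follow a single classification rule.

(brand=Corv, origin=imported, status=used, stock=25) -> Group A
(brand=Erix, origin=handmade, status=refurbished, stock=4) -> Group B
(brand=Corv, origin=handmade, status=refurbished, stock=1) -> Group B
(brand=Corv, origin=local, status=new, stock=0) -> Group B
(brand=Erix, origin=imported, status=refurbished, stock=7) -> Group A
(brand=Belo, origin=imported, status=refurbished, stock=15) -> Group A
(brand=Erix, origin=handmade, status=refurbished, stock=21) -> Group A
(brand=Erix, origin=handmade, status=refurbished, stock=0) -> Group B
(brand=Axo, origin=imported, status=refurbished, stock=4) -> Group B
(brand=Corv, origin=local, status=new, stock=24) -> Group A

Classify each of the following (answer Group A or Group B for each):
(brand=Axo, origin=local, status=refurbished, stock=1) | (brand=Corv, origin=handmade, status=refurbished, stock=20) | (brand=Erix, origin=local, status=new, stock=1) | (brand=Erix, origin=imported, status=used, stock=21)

Group B, Group A, Group B, Group A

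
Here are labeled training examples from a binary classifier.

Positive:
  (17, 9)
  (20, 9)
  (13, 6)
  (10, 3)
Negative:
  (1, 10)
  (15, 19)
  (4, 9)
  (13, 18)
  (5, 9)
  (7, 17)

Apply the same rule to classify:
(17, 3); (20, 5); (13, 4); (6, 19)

Positive, Positive, Positive, Negative

The rule appears to be: first > second.
Positive: (17, 3), since 17 > 3. Positive: (20, 5), since 20 > 5. Positive: (13, 4), since 13 > 4. Negative: (6, 19), since 6 < 19.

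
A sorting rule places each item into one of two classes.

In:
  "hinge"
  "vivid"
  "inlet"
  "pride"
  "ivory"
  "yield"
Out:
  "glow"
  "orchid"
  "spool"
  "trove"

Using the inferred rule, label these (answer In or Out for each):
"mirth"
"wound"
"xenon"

In, Out, Out

Rule: odd length AND contains 'i'. This holds for each 'In' example and fails for each 'Out' one.
"mirth" → length 5, has 'i' → In.
"wound" → length 5, no 'i' → Out.
"xenon" → length 5, no 'i' → Out.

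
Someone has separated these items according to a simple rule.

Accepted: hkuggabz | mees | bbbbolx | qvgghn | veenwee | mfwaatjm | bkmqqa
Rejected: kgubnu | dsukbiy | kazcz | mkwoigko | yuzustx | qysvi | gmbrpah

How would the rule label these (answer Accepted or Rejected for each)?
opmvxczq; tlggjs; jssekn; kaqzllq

Rejected, Accepted, Accepted, Accepted

The rule appears to be: has a double letter.
Rejected: opmvxczq, since no doubled letter. Accepted: tlggjs, since 'gg' doubled. Accepted: jssekn, since 'ss' doubled. Accepted: kaqzllq, since 'll' doubled.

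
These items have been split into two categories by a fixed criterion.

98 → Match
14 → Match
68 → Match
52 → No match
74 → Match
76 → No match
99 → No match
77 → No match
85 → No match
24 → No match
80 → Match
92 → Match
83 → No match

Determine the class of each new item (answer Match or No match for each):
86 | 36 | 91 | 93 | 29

Match, No match, No match, No match, No match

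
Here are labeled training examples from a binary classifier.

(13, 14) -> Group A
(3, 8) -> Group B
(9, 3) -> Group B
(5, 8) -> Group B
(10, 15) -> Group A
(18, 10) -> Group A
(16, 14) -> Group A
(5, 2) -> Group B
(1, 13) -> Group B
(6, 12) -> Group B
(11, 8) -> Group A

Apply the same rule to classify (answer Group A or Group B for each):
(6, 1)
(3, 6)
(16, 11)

The simplest hypothesis consistent with all the labels is: sum ≥ 19.
Group B: (6, 1), since 6+1 = 7. Group B: (3, 6), since 3+6 = 9. Group A: (16, 11), since 16+11 = 27.

Group B, Group B, Group A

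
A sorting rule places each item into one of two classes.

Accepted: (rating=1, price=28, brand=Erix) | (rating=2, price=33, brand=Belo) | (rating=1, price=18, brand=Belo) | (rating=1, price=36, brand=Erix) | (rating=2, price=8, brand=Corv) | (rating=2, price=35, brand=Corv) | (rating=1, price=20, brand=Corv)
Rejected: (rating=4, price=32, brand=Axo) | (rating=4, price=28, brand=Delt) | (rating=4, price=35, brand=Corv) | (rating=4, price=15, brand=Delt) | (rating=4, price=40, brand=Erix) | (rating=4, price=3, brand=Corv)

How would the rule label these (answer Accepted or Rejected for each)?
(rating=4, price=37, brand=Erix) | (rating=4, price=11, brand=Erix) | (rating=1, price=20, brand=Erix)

Rejected, Rejected, Accepted

The common property of the 'Accepted' items is: rating ≤ 2. No 'Rejected' item has it.
(rating=4, price=37, brand=Erix) — rating = 4, hence Rejected.
(rating=4, price=11, brand=Erix) — rating = 4, hence Rejected.
(rating=1, price=20, brand=Erix) — rating = 1, hence Accepted.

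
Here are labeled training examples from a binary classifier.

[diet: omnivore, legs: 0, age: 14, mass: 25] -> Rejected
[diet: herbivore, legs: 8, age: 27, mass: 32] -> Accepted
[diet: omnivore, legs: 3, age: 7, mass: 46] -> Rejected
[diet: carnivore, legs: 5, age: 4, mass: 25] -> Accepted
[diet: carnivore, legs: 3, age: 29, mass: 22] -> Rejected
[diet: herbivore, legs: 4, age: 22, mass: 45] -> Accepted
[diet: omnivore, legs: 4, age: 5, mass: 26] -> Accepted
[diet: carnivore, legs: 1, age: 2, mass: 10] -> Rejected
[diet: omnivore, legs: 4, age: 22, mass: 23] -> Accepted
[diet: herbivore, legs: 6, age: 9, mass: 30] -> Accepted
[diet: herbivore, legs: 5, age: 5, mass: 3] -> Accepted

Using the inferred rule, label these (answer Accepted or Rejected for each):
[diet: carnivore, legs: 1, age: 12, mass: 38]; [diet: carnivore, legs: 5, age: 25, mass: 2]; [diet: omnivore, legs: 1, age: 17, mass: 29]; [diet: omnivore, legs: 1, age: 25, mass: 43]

Rejected, Accepted, Rejected, Rejected

The classifier is using: legs ≥ 4.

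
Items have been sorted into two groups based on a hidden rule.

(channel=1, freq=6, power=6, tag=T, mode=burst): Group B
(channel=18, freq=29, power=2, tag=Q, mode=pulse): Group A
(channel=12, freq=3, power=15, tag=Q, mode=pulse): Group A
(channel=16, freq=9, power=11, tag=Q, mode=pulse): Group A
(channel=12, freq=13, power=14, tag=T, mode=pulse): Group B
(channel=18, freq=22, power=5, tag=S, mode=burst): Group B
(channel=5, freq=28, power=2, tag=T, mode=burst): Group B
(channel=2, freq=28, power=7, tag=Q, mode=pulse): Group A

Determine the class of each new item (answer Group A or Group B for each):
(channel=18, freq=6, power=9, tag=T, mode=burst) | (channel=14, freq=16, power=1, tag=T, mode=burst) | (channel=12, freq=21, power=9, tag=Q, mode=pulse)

Group B, Group B, Group A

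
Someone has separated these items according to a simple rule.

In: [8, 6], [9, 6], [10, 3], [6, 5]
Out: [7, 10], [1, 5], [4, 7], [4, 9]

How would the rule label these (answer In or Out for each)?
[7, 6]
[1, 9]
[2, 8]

Rule: first > second. This holds for each 'In' example and fails for each 'Out' one.
[7, 6]: 7 > 6 — checks out, so In.
[1, 9]: 1 < 9 — lacks this property, so Out.
[2, 8]: 2 < 8 — lacks this property, so Out.

In, Out, Out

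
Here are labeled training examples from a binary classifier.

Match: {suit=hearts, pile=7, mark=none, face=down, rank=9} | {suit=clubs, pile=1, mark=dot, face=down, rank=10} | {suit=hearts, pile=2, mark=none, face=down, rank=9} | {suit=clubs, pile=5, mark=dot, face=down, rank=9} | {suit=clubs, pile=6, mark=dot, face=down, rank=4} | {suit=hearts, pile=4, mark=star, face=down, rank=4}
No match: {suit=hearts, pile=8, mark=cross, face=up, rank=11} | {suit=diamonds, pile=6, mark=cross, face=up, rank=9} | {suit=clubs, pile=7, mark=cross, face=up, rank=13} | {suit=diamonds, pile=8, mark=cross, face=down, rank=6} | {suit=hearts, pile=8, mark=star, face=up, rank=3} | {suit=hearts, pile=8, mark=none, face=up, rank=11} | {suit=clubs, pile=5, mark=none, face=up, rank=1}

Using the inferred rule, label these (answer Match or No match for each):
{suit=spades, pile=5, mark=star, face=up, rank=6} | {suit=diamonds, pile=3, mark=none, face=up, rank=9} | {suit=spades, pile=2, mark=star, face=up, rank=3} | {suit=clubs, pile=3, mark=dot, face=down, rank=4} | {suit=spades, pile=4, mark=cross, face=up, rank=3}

Rule: face is down AND pile ≤ 7. This holds for each 'Match' example and fails for each 'No match' one.

No match, No match, No match, Match, No match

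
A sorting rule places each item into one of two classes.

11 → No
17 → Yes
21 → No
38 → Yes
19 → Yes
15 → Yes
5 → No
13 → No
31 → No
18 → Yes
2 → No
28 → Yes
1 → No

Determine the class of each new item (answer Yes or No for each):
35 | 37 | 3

Yes, Yes, No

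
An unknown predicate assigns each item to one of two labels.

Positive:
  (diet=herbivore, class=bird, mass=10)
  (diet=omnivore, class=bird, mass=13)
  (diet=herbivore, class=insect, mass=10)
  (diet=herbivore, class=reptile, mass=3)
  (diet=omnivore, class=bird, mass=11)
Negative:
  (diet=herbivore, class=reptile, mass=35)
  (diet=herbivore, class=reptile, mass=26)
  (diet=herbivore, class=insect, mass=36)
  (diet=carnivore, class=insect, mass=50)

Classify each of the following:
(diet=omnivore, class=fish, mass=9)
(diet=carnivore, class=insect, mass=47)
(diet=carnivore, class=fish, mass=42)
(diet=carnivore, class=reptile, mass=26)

Positive, Negative, Negative, Negative

All 'Positive' examples share one property — mass ≤ 13 — and every 'Negative' example lacks it.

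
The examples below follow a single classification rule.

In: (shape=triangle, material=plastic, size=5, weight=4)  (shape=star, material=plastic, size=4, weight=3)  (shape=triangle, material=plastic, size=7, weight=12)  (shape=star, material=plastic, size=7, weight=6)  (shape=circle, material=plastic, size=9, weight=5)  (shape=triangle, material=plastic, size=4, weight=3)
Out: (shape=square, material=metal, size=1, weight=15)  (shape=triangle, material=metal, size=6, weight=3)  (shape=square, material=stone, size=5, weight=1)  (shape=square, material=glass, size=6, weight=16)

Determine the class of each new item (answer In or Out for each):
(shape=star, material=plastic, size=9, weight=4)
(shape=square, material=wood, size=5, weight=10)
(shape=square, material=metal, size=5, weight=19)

'In' ⟺ material is plastic.

In, Out, Out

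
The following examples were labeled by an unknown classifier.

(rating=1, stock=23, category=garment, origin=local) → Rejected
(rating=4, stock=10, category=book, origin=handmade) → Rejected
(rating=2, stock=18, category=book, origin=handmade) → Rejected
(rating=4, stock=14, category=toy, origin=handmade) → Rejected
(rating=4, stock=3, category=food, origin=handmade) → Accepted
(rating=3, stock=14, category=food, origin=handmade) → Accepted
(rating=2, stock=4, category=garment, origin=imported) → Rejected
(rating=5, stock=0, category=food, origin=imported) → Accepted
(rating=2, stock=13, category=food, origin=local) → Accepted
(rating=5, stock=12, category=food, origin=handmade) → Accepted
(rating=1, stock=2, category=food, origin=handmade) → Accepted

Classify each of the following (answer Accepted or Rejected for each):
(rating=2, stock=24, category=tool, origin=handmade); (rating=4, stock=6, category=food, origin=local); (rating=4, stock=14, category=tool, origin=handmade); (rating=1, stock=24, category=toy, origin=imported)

All 'Accepted' examples share one property — category is food — and every 'Rejected' example lacks it.
(rating=2, stock=24, category=tool, origin=handmade): Rejected (category is tool). (rating=4, stock=6, category=food, origin=local): Accepted (category is food). (rating=4, stock=14, category=tool, origin=handmade): Rejected (category is tool). (rating=1, stock=24, category=toy, origin=imported): Rejected (category is toy).

Rejected, Accepted, Rejected, Rejected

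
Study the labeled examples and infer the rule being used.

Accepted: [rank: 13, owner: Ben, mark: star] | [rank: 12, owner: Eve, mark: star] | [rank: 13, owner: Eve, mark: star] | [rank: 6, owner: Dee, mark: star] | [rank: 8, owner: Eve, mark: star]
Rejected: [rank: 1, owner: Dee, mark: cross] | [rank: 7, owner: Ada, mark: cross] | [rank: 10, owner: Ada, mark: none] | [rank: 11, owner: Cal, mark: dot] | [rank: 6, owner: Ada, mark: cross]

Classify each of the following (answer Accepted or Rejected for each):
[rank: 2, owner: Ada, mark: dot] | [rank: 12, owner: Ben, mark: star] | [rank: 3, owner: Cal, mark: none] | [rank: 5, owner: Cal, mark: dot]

Rejected, Accepted, Rejected, Rejected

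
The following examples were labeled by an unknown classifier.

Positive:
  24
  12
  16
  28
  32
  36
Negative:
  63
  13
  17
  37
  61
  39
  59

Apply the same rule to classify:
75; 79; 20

All 'Positive' examples share one property — even — and every 'Negative' example lacks it.
Negative: 75, since 75 is odd.
Negative: 79, since 79 is odd.
Positive: 20, since 20 is even.

Negative, Negative, Positive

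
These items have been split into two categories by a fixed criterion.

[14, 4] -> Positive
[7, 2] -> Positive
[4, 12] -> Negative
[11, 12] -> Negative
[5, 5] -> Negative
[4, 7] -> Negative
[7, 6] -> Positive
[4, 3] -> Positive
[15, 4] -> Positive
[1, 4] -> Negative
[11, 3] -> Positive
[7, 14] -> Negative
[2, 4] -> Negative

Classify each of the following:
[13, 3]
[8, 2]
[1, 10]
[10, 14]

Positive, Positive, Negative, Negative

Rule: first > second. This holds for each 'Positive' example and fails for each 'Negative' one.
[13, 3] — 13 > 3, hence Positive. [8, 2] — 8 > 2, hence Positive. [1, 10] — 1 < 10, hence Negative. [10, 14] — 10 < 14, hence Negative.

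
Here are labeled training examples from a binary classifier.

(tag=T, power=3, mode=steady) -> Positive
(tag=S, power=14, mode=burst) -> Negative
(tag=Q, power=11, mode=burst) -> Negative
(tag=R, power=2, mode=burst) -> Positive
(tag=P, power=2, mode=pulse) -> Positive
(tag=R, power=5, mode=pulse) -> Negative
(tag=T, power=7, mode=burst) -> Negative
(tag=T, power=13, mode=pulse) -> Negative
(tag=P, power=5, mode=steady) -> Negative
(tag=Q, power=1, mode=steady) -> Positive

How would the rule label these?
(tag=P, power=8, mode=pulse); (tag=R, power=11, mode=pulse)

Every 'Positive' example satisfies: power ≤ 3. None of the 'Negative' examples do.

Negative, Negative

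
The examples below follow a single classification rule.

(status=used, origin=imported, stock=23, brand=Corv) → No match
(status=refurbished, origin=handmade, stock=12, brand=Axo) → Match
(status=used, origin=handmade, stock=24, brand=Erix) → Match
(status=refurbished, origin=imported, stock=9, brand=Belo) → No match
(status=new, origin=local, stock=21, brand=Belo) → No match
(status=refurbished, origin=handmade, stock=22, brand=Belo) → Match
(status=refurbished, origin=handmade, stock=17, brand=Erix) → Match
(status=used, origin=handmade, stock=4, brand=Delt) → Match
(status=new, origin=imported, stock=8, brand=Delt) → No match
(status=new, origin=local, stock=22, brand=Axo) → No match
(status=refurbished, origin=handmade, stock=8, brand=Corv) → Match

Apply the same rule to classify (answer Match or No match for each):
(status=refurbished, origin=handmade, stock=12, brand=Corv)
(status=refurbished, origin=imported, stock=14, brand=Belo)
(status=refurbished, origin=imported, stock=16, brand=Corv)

Match, No match, No match

The simplest hypothesis consistent with all the labels is: origin is handmade.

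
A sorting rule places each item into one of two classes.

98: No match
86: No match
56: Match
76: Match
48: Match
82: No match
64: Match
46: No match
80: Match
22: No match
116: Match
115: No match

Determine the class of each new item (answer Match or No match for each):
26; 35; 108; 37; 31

No match, No match, Match, No match, No match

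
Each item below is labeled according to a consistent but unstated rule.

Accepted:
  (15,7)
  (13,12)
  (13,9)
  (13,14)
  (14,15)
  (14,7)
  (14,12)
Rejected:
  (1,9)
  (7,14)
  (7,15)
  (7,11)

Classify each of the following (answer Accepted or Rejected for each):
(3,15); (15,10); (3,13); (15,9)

One predicate separates the groups cleanly: first ≥ 9.
(3,15): Rejected (first 3). (15,10): Accepted (first 15). (3,13): Rejected (first 3). (15,9): Accepted (first 15).

Rejected, Accepted, Rejected, Accepted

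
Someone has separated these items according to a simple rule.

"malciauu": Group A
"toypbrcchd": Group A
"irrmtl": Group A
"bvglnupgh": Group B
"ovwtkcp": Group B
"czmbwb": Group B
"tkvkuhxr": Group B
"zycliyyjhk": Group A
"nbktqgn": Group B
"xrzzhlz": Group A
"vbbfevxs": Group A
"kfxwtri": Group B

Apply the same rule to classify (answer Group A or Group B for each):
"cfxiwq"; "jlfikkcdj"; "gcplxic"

Group B, Group A, Group B

The common property of the 'Group A' items is: has a double letter. No 'Group B' item has it.
"cfxiwq": no doubled letter, doesn't qualify → Group B.
"jlfikkcdj": 'kk' doubled, has this property → Group A.
"gcplxic": no doubled letter, doesn't qualify → Group B.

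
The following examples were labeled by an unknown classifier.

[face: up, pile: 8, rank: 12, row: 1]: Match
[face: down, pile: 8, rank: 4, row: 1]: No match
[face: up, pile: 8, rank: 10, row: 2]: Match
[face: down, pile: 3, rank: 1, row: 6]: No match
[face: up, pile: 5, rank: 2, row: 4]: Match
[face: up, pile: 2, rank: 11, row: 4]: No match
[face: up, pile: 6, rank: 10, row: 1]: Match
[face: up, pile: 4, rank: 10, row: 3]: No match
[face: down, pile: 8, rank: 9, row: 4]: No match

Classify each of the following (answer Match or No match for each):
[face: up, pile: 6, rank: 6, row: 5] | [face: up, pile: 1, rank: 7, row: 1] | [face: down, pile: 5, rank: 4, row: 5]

One predicate separates the groups cleanly: face is up AND pile ≥ 5.
[face: up, pile: 6, rank: 6, row: 5]: face is up, pile = 6 — qualifies, so Match.
[face: up, pile: 1, rank: 7, row: 1]: face is up, pile = 1 — doesn't qualify, so No match.
[face: down, pile: 5, rank: 4, row: 5]: face is down, pile = 5 — doesn't qualify, so No match.

Match, No match, No match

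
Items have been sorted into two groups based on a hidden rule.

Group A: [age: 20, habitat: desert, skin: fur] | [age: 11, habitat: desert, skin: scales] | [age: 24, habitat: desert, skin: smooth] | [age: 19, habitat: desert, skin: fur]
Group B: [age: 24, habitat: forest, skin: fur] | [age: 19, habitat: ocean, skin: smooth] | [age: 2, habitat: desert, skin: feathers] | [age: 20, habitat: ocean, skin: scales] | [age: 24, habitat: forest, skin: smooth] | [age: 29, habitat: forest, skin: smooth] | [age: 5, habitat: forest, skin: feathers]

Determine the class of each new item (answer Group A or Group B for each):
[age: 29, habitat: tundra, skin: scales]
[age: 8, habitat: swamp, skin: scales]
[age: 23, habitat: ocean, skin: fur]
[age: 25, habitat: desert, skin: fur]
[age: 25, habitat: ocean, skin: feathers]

The distinguishing property — habitat is desert AND age ≥ 5 — holds for all the 'Group A' cases and none of the 'Group B' cases.
[age: 29, habitat: tundra, skin: scales]: habitat is tundra, age = 29 — lacks this property, so Group B.
[age: 8, habitat: swamp, skin: scales]: habitat is swamp, age = 8 — lacks this property, so Group B.
[age: 23, habitat: ocean, skin: fur]: habitat is ocean, age = 23 — lacks this property, so Group B.
[age: 25, habitat: desert, skin: fur]: habitat is desert, age = 25 — qualifies, so Group A.
[age: 25, habitat: ocean, skin: feathers]: habitat is ocean, age = 25 — lacks this property, so Group B.

Group B, Group B, Group B, Group A, Group B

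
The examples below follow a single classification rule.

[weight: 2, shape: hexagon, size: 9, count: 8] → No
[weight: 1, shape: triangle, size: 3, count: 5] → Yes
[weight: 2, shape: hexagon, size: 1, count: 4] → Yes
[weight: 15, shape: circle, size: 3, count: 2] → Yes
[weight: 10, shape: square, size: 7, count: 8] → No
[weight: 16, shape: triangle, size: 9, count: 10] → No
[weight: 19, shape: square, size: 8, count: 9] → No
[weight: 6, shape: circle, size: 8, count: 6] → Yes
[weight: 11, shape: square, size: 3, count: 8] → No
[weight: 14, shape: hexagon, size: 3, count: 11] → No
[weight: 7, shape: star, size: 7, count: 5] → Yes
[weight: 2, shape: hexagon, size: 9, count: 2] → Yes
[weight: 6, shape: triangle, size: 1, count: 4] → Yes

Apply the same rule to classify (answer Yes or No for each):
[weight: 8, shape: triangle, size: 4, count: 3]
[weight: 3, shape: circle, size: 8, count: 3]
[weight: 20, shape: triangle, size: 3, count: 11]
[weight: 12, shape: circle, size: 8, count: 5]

Yes, Yes, No, Yes

The common property of the 'Yes' items is: count ≤ 6. No 'No' item has it.
[weight: 8, shape: triangle, size: 4, count: 3]: count = 3 — checks out, so Yes.
[weight: 3, shape: circle, size: 8, count: 3]: count = 3 — checks out, so Yes.
[weight: 20, shape: triangle, size: 3, count: 11]: count = 11 — does not fit, so No.
[weight: 12, shape: circle, size: 8, count: 5]: count = 5 — checks out, so Yes.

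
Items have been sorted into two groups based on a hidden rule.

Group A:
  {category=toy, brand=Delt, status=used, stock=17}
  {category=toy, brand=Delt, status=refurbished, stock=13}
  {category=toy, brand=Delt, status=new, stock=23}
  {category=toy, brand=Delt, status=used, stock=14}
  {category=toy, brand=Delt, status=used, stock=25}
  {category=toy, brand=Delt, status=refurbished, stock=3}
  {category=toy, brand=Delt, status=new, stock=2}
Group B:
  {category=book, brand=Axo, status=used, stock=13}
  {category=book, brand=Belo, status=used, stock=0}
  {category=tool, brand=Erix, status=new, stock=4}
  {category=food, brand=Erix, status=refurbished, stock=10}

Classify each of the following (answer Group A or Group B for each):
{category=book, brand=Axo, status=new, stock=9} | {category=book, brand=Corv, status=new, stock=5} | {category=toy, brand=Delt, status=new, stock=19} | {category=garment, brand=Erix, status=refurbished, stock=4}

The rule appears to be: brand is Delt.
{category=book, brand=Axo, status=new, stock=9}: brand is Axo — fails the rule, so Group B. {category=book, brand=Corv, status=new, stock=5}: brand is Corv — fails the rule, so Group B. {category=toy, brand=Delt, status=new, stock=19}: brand is Delt — fits, so Group A. {category=garment, brand=Erix, status=refurbished, stock=4}: brand is Erix — fails the rule, so Group B.

Group B, Group B, Group A, Group B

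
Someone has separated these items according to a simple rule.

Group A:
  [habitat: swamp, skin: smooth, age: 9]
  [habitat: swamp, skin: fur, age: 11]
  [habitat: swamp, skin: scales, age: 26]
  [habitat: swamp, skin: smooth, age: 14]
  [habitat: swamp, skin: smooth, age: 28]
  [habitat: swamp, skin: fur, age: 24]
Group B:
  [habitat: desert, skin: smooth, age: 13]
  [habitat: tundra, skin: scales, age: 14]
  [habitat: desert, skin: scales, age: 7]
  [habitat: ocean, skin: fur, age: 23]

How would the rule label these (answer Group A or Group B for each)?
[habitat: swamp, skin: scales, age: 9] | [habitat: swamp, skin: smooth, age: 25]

Group A, Group A

The distinguishing property — habitat is swamp — holds for all the 'Group A' cases and none of the 'Group B' cases.
[habitat: swamp, skin: scales, age: 9] — habitat is swamp, hence Group A. [habitat: swamp, skin: smooth, age: 25] — habitat is swamp, hence Group A.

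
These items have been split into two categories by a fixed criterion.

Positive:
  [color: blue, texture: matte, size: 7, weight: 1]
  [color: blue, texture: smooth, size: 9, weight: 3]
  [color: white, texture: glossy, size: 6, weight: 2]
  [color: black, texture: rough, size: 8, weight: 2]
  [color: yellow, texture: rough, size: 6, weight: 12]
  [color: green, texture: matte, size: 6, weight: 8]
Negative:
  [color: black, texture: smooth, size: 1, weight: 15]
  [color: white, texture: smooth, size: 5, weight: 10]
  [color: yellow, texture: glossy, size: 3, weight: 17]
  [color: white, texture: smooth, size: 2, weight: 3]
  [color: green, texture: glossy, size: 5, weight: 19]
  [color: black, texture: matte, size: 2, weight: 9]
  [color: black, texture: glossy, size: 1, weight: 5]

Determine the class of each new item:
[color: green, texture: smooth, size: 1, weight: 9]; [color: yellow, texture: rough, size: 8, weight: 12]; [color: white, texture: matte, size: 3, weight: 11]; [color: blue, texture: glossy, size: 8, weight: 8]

Negative, Positive, Negative, Positive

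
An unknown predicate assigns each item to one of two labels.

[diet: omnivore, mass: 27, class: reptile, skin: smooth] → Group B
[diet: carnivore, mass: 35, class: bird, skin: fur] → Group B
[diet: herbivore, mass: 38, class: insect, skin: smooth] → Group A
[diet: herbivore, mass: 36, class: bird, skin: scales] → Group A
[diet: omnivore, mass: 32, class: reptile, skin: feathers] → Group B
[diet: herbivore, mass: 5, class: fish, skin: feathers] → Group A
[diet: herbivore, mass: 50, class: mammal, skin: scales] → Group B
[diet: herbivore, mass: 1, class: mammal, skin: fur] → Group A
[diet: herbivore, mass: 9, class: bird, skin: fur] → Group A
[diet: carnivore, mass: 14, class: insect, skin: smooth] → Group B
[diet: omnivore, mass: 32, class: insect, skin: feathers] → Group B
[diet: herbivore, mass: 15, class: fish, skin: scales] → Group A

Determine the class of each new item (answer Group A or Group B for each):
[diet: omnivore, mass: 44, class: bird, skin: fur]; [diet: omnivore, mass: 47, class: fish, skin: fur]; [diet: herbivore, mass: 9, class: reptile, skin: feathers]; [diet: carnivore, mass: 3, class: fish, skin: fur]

The pattern is that an item is 'Group A' exactly when: diet is herbivore AND mass ≤ 38.
[diet: omnivore, mass: 44, class: bird, skin: fur]: Group B (diet is omnivore, mass = 44).
[diet: omnivore, mass: 47, class: fish, skin: fur]: Group B (diet is omnivore, mass = 47).
[diet: herbivore, mass: 9, class: reptile, skin: feathers]: Group A (diet is herbivore, mass = 9).
[diet: carnivore, mass: 3, class: fish, skin: fur]: Group B (diet is carnivore, mass = 3).

Group B, Group B, Group A, Group B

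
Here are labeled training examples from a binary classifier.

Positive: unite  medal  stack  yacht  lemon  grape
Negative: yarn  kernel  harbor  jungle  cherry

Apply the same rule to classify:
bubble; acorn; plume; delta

Negative, Positive, Positive, Positive

All 'Positive' examples share one property — odd length — and every 'Negative' example lacks it.
bubble — length 6, hence Negative.
acorn — length 5, hence Positive.
plume — length 5, hence Positive.
delta — length 5, hence Positive.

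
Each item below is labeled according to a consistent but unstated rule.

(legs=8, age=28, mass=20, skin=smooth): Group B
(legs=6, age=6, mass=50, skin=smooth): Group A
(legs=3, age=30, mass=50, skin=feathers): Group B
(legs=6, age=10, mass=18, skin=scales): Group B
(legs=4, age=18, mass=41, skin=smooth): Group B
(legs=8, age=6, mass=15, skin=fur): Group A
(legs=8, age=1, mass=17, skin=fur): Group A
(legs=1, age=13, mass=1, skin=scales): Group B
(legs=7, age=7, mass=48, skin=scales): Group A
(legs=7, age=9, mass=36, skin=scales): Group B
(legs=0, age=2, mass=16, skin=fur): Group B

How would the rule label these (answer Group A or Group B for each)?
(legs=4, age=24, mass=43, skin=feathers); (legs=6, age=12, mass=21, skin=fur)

Group B, Group B

'Group A' ⟺ age ≤ 7 AND legs ≥ 1.
(legs=4, age=24, mass=43, skin=feathers) → age = 24, legs = 4 → Group B.
(legs=6, age=12, mass=21, skin=fur) → age = 12, legs = 6 → Group B.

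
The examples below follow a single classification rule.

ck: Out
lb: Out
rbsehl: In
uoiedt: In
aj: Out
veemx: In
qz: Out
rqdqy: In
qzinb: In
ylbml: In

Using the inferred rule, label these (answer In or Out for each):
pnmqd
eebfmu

Every 'In' example satisfies: length ≥ 5. None of the 'Out' examples do.
pnmqd — length 5, hence In. eebfmu — length 6, hence In.

In, In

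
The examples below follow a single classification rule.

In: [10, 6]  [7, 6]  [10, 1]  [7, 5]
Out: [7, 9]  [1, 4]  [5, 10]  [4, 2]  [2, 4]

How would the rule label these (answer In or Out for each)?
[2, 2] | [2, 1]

One predicate separates the groups cleanly: first > second AND sum ≥ 11.
[2, 2] — 2 = 2, 2+2 = 4, hence Out. [2, 1] — 2 > 1, 2+1 = 3, hence Out.

Out, Out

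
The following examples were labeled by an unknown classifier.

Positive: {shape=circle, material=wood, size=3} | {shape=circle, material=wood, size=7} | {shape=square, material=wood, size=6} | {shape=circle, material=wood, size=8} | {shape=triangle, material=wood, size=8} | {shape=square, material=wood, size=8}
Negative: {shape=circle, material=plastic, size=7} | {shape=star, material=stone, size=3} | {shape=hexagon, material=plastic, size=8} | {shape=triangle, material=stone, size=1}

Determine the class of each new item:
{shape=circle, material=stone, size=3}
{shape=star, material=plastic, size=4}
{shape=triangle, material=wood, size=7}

Negative, Negative, Positive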